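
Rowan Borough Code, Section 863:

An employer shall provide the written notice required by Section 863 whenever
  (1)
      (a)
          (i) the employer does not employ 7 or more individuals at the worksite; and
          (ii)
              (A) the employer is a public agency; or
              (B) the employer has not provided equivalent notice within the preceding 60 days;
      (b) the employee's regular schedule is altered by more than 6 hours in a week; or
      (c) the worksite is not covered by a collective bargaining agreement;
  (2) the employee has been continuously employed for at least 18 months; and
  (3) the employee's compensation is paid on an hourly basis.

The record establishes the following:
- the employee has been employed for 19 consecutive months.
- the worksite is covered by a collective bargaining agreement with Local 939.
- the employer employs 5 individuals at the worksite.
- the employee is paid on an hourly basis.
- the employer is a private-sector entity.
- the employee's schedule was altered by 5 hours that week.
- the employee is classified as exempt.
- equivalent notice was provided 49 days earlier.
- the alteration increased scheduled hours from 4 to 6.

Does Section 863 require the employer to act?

(i) not (≥ 7 at site) — holds.
(A) public agency — not met.
(B) no recent notice — not satisfied.
(ii): F OR F → false.
So (a) is not satisfied (T AND F).
(b) schedule shift > 6h — not met.
(c) no CBA — not satisfied.
(1): F OR F OR F → false.
(2) tenure ≥ 18 mo. — met.
(3) hourly-paid — met.
Overall: F AND T AND T → false.

No — not required.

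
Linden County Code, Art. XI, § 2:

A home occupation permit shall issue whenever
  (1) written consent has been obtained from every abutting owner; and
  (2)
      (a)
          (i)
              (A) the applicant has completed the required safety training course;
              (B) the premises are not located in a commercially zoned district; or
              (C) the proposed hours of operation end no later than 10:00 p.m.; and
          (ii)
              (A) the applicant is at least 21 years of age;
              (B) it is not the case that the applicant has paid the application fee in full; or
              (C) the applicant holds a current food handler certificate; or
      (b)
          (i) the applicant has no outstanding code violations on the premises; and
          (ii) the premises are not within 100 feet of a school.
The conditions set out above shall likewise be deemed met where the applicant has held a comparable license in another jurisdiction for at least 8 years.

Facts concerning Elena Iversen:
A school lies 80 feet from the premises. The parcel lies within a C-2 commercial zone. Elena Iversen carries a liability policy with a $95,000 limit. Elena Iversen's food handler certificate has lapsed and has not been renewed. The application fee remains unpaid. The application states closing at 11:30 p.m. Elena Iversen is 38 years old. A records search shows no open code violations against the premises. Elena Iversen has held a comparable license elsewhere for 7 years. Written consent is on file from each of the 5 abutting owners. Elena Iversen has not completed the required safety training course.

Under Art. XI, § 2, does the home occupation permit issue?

No — denied.

(1) all abutters consent — satisfied.
(A) safety training — not satisfied.
(B) not (commercially zoned) — not satisfied.
(C) closes by 10 p.m. — not satisfied.
(i) = F OR F OR F = false.
(A) age ≥ 21 — satisfied.
(B) not (fee paid) — met.
(C) food handler cert. — not met.
(ii) = T OR T OR F = true.
So (a) is not satisfied (F AND T).
(i) no code violations — met.
(ii) ≥100 ft from school — not met.
(b): T AND F → false.
So (2) is not satisfied (F OR F).
Overall = T AND F = false.
Exception (prior license ≥ 8 yr) — not satisfied.
Result: main false OR exception false → false.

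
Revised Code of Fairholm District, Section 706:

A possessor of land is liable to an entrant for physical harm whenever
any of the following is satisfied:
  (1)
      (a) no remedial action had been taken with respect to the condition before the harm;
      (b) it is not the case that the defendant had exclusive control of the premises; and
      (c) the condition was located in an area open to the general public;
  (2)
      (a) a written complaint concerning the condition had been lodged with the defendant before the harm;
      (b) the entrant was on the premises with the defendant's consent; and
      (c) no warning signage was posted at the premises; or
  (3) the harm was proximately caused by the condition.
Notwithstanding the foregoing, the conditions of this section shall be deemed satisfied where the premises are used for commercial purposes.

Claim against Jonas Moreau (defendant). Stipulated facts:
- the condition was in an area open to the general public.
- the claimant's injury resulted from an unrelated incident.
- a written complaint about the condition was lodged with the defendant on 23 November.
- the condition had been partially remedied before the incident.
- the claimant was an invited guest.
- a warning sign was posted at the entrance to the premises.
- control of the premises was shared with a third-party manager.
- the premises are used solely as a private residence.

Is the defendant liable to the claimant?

(a) no remedial action — not met.
(b) not (exclusive control) — holds.
(c) public area — satisfied.
(1): F AND T AND T → false.
(a) complaint lodged — satisfied.
(b) consent to enter — met.
(c) no signage posted — not satisfied.
(2) = T AND T AND F = false.
(3) proximate cause — not satisfied.
Overall: F OR F OR F → false.
Exception (commercial use) — not satisfied.
Result: main false OR exception false → false.

No — not liable.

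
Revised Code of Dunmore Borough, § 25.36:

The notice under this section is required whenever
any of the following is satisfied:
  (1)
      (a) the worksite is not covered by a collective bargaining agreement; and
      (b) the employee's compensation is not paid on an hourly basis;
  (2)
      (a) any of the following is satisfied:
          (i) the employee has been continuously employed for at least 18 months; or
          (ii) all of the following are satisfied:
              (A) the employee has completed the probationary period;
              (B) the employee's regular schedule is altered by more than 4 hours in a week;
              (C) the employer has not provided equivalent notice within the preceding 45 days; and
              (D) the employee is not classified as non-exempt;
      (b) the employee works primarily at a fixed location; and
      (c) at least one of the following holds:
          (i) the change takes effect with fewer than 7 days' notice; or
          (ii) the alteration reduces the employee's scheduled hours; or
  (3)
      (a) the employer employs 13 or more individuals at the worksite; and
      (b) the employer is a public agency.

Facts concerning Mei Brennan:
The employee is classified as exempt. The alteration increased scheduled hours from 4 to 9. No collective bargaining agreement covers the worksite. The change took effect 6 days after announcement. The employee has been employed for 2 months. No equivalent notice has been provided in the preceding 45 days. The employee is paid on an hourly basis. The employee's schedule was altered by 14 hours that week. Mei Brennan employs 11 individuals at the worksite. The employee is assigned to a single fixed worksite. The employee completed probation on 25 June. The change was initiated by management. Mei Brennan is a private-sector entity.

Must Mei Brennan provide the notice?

Yes — required.

(a) no CBA — holds.
(b) not (hourly-paid) — not met.
(1): T AND F → false.
(i) tenure ≥ 18 mo. — not satisfied.
(A) past probation — met.
(B) schedule shift > 4h — holds.
(C) no recent notice — satisfied.
(D) not (non-exempt) — holds.
So (ii) is satisfied (T AND T AND T AND T).
So (a) is satisfied (F OR T).
(b) fixed location — holds.
(i) < 7 days' notice — met.
(ii) hours reduced — not met.
So (c) is satisfied (T OR F).
(2) = T AND T AND T = true.
(a) ≥ 13 at site — fails.
(b) public agency — not met.
(3): F AND F → false.
Overall: F OR T OR F → true.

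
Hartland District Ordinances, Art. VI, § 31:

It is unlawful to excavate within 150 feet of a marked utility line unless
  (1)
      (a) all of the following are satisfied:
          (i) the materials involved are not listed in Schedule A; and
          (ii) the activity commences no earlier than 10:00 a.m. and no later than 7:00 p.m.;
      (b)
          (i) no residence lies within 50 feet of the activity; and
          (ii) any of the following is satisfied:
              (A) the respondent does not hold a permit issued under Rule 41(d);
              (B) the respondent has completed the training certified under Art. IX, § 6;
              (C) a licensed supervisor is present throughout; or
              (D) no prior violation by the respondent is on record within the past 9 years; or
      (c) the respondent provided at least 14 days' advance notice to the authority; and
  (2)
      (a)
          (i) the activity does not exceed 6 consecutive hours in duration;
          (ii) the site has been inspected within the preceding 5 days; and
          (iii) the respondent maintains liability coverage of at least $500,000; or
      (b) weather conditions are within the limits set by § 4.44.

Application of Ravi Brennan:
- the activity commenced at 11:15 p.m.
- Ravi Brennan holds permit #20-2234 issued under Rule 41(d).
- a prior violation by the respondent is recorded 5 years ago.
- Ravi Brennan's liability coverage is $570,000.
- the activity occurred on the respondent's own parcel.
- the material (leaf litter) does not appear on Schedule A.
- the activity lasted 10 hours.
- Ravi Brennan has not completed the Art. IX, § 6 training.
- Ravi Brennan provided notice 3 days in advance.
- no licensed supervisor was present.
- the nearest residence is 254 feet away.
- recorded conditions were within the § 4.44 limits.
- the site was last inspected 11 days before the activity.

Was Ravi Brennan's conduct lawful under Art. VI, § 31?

No — unlawful.

(i) not (Schedule A material) — holds.
(ii) start within hours — not satisfied.
(a): T AND F → false.
(i) no residence in 50 ft — holds.
(A) not (holds permit) — not satisfied.
(B) training certified — not satisfied.
(C) supervisor present — not met.
(D) no prior violation — not satisfied.
(ii): F OR F OR F OR F → false.
(b) = T AND F = false.
(c) ≥14 days' notice — not met.
So (1) is not satisfied (F OR F OR F).
(i) ≤ 6 hrs duration — not met.
(ii) site inspected — not met.
(iii) coverage ≥ $500,000 — satisfied.
(a) = F AND F AND T = false.
(b) weather ok — holds.
(2): F OR T → true.
Overall: F AND T → false.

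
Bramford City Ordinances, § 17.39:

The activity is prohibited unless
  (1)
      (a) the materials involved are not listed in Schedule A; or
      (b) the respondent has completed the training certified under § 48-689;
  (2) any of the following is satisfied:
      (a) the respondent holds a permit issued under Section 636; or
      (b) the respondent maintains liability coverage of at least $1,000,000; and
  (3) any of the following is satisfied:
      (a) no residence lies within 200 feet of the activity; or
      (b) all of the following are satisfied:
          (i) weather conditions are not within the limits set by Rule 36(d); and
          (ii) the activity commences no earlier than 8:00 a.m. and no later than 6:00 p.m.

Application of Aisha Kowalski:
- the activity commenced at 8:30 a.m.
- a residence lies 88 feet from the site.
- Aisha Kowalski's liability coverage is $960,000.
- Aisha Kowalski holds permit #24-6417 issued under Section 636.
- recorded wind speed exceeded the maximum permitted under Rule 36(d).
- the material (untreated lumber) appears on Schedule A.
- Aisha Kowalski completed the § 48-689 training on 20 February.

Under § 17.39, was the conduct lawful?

(a) not (Schedule A material) — not met.
(b) training certified — holds.
(1) = F OR T = true.
(a) holds permit — satisfied.
(b) coverage ≥ $1,000,000 — not met.
So (2) is satisfied (T OR F).
(a) no residence in 200 ft — fails.
(i) not (weather ok) — met.
(ii) start within hours — satisfied.
So (b) is satisfied (T AND T).
(3) = F OR T = true.
Overall = T AND T AND T = true.

Yes — lawful.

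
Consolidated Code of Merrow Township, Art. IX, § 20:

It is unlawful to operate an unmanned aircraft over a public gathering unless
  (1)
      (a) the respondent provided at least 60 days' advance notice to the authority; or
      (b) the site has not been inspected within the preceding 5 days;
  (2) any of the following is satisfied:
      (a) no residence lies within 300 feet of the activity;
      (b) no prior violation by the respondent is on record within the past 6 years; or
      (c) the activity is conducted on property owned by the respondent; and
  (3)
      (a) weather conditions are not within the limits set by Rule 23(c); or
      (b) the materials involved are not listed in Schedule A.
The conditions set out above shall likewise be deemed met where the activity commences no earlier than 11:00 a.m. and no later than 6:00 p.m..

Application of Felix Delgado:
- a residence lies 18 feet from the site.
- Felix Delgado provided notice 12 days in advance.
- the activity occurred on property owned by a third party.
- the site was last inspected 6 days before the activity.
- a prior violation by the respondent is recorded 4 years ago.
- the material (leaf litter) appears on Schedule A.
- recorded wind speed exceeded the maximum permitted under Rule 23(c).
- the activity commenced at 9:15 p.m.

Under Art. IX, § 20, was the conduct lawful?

(a) ≥60 days' notice — not satisfied.
(b) not (site inspected) — met.
(1): F OR T → true.
(a) no residence in 300 ft — not met.
(b) no prior violation — not met.
(c) own property — not satisfied.
(2) = F OR F OR F = false.
(a) not (weather ok) — holds.
(b) not (Schedule A material) — not met.
So (3) is satisfied (T OR F).
Overall: T AND F AND T → false.
Exception (start within hours) — not satisfied.
Result: main false OR exception false → false.

No — unlawful.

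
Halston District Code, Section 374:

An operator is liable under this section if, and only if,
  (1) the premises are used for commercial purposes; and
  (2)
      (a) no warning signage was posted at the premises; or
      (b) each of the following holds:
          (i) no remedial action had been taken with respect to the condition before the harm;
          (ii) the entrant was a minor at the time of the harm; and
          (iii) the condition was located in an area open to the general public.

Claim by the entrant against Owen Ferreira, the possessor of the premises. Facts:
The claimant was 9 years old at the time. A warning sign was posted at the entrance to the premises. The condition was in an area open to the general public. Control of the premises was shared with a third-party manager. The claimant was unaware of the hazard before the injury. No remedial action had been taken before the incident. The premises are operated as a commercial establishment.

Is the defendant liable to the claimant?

(1) commercial use — satisfied.
(a) no signage posted — fails.
(i) no remedial action — satisfied.
(ii) entrant a minor — holds.
(iii) public area — met.
(b) = T AND T AND T = true.
(2) = F OR T = true.
Overall: T AND T → true.

Yes — liable.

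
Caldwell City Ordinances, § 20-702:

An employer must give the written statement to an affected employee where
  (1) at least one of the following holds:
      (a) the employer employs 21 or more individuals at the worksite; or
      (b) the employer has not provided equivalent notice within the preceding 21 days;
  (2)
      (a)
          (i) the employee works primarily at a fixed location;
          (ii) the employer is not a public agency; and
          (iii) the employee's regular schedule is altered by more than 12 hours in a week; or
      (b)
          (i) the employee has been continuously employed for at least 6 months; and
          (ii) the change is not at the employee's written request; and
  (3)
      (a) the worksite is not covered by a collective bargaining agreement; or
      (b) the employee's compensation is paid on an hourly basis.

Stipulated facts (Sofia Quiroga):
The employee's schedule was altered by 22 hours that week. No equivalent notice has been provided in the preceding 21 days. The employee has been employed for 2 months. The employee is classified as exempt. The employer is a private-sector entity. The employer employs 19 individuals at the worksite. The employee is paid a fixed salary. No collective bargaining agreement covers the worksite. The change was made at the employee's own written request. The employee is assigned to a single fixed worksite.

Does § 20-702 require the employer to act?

Yes — required.

(a) ≥ 21 at site — not met.
(b) no recent notice — satisfied.
(1) = F OR T = true.
(i) fixed location — holds.
(ii) not (public agency) — holds.
(iii) schedule shift > 12h — holds.
(a) = T AND T AND T = true.
(i) tenure ≥ 6 mo. — fails.
(ii) not employee-requested — not satisfied.
(b) = F AND F = false.
(2) = T OR F = true.
(a) no CBA — holds.
(b) hourly-paid — not satisfied.
So (3) is satisfied (T OR F).
So Overall is satisfied (T AND T AND T).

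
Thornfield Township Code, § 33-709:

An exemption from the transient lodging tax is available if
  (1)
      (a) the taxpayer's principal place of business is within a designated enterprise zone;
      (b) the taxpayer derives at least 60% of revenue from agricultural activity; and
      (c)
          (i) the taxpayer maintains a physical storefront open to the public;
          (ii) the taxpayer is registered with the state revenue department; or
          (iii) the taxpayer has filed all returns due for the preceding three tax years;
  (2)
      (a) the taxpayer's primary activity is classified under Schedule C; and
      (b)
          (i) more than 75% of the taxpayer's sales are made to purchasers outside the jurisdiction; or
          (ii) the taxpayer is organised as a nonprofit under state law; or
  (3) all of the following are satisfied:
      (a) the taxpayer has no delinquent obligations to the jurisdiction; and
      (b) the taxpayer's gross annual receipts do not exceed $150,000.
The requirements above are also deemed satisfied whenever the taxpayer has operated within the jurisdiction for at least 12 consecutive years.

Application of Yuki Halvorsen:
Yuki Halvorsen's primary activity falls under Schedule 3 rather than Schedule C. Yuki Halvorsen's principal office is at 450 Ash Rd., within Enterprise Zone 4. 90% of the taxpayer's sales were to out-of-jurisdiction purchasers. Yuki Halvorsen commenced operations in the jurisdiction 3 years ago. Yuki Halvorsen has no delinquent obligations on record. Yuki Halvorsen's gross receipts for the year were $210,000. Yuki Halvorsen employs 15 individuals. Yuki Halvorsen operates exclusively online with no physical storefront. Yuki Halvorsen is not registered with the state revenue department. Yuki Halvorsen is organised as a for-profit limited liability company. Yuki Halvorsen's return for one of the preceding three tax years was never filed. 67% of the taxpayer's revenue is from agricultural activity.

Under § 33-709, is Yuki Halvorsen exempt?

No — not exempt.

(a) in enterprise zone — satisfied.
(b) ≥60% agricultural — holds.
(i) has storefront — not met.
(ii) state-registered — fails.
(iii) returns current — not satisfied.
So (c) is not satisfied (F OR F OR F).
So (1) is not satisfied (T AND T AND F).
(a) Schedule C activity — not satisfied.
(i) >75% out-of-jur. sales — met.
(ii) nonprofit — not satisfied.
(b): T OR F → true.
(2) = F AND T = false.
(a) no delinquency — satisfied.
(b) receipts ≤ $150,000 — fails.
So (3) is not satisfied (T AND F).
Overall = F OR F OR F = false.
Exception (≥ 12 yrs in jurisdiction) — not satisfied.
Result: main false OR exception false → false.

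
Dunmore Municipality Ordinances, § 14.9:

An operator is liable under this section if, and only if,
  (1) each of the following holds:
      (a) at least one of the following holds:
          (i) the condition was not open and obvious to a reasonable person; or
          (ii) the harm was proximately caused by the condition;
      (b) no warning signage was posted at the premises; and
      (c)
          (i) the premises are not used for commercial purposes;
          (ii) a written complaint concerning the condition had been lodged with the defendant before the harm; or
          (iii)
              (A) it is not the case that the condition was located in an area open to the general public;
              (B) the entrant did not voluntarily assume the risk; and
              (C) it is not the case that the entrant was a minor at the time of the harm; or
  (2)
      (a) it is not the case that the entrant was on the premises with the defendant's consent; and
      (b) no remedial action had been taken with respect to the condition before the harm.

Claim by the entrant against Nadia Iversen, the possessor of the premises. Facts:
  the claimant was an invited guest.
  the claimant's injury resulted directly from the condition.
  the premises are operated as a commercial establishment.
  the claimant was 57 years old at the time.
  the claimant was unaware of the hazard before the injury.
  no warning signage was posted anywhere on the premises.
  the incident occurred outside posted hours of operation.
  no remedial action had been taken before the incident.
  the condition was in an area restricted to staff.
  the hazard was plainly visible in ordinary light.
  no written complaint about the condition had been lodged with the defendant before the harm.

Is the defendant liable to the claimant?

(i) not open/obvious — fails.
(ii) proximate cause — met.
(a) = F OR T = true.
(b) no signage posted — satisfied.
(i) not (commercial use) — not satisfied.
(ii) complaint lodged — not met.
(A) not (public area) — holds.
(B) no assumed risk — met.
(C) not (entrant a minor) — satisfied.
So (iii) is satisfied (T AND T AND T).
(c): F OR F OR T → true.
(1) = T AND T AND T = true.
(a) not (consent to enter) — not satisfied.
(b) no remedial action — met.
So (2) is not satisfied (F AND T).
Overall: T OR F → true.

Yes — liable.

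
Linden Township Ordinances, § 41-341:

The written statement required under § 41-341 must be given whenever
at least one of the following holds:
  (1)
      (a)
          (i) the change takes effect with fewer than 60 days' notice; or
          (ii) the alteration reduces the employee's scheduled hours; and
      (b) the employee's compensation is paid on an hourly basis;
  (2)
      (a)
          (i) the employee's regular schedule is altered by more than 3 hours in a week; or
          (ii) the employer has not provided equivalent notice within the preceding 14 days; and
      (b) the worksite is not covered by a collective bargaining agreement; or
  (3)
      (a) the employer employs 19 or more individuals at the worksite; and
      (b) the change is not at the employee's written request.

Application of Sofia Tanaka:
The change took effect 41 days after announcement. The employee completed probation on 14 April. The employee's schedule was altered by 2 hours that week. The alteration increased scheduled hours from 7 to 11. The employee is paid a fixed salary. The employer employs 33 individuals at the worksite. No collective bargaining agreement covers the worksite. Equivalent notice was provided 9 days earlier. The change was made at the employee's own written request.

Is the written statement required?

(i) < 60 days' notice — holds.
(ii) hours reduced — not met.
(a) = T OR F = true.
(b) hourly-paid — fails.
So (1) is not satisfied (T AND F).
(i) schedule shift > 3h — not satisfied.
(ii) no recent notice — not satisfied.
(a): F OR F → false.
(b) no CBA — met.
(2): F AND T → false.
(a) ≥ 19 at site — holds.
(b) not employee-requested — not satisfied.
So (3) is not satisfied (T AND F).
Overall = F OR F OR F = false.

No — not required.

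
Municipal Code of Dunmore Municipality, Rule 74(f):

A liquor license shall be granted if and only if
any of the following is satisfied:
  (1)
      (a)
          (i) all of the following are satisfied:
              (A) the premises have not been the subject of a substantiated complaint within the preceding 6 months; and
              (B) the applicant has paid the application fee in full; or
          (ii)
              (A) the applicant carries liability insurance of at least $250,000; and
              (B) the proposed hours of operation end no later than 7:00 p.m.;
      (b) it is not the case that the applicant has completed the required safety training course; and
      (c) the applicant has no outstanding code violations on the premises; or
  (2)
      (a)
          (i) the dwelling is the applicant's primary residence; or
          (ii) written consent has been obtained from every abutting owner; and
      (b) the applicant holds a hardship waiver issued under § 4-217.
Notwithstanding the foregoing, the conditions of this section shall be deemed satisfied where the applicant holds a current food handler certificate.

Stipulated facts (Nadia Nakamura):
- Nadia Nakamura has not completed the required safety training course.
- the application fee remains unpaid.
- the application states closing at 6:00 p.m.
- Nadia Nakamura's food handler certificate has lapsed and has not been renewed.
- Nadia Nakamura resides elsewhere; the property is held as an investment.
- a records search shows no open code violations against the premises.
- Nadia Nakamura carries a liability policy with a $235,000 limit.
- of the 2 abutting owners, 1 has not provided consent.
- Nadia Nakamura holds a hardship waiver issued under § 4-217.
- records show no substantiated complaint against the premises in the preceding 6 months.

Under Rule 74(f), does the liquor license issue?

No — denied.

(A) no complaint in 6 mo. — satisfied.
(B) fee paid — fails.
(i): T AND F → false.
(A) insurance ≥ $250,000 — not met.
(B) closes by 7 p.m. — holds.
So (ii) is not satisfied (F AND T).
So (a) is not satisfied (F OR F).
(b) not (safety training) — holds.
(c) no code violations — met.
(1) = F AND T AND T = false.
(i) primary residence — fails.
(ii) all abutters consent — not met.
(a) = F OR F = false.
(b) hardship waiver — met.
(2) = F AND T = false.
Overall: F OR F → false.
Exception (food handler cert.) — not satisfied.
Result: main false OR exception false → false.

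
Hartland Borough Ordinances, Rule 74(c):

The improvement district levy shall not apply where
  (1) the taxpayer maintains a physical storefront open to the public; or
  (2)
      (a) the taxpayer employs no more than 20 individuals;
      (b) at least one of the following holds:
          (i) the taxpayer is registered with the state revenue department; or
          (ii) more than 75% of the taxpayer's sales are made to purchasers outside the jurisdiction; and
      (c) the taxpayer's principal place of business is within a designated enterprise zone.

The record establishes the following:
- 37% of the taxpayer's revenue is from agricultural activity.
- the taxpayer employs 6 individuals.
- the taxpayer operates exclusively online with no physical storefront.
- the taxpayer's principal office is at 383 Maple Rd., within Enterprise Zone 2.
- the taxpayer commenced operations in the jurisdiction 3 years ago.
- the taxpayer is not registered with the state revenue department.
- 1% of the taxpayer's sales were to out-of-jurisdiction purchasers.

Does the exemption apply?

(1) has storefront — fails.
(a) ≤ 20 employees — holds.
(i) state-registered — not met.
(ii) >75% out-of-jur. sales — not satisfied.
So (b) is not satisfied (F OR F).
(c) in enterprise zone — holds.
(2) = T AND F AND T = false.
Overall = F OR F = false.

No — not exempt.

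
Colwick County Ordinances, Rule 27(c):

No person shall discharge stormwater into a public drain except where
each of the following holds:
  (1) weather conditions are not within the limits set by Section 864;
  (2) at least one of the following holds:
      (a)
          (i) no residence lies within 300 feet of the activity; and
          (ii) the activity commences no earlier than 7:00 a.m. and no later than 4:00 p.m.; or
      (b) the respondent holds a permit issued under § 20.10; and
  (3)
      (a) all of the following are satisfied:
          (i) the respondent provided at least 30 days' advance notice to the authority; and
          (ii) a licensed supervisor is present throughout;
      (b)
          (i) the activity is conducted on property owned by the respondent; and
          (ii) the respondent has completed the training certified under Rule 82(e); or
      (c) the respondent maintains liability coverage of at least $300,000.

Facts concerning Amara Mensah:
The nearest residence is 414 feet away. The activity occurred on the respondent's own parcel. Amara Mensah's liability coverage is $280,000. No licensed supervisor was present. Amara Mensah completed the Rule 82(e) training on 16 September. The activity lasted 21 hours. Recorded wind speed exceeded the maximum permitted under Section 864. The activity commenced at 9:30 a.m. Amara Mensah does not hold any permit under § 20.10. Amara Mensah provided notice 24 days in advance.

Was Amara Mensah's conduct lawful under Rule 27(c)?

Yes — lawful.

(1) not (weather ok) — satisfied.
(i) no residence in 300 ft — satisfied.
(ii) start within hours — met.
So (a) is satisfied (T AND T).
(b) holds permit — not met.
So (2) is satisfied (T OR F).
(i) ≥30 days' notice — not satisfied.
(ii) supervisor present — not met.
(a) = F AND F = false.
(i) own property — satisfied.
(ii) training certified — met.
So (b) is satisfied (T AND T).
(c) coverage ≥ $300,000 — not satisfied.
So (3) is satisfied (F OR T OR F).
Overall = T AND T AND T = true.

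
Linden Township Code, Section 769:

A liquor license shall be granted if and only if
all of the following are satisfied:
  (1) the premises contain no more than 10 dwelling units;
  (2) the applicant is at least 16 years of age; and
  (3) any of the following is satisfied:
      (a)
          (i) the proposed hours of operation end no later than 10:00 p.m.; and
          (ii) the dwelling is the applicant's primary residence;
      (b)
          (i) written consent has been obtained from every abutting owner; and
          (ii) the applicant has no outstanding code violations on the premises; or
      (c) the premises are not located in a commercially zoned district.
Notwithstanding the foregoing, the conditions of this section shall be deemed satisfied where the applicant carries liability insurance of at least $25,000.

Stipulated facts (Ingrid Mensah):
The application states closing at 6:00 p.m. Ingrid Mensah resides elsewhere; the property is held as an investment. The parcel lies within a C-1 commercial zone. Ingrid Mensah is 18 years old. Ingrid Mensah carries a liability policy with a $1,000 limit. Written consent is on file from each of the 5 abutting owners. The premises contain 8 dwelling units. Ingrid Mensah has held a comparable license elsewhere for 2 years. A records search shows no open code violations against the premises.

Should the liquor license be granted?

(1) ≤ 10 units — holds.
(2) age ≥ 16 — met.
(i) closes by 10 p.m. — satisfied.
(ii) primary residence — fails.
(a): T AND F → false.
(i) all abutters consent — holds.
(ii) no code violations — met.
(b): T AND T → true.
(c) not (commercially zoned) — not satisfied.
(3) = F OR T OR F = true.
Overall = T AND T AND T = true.
Exception (insurance ≥ $25,000) — not satisfied.
Result: main true OR exception false → true.

Yes — granted.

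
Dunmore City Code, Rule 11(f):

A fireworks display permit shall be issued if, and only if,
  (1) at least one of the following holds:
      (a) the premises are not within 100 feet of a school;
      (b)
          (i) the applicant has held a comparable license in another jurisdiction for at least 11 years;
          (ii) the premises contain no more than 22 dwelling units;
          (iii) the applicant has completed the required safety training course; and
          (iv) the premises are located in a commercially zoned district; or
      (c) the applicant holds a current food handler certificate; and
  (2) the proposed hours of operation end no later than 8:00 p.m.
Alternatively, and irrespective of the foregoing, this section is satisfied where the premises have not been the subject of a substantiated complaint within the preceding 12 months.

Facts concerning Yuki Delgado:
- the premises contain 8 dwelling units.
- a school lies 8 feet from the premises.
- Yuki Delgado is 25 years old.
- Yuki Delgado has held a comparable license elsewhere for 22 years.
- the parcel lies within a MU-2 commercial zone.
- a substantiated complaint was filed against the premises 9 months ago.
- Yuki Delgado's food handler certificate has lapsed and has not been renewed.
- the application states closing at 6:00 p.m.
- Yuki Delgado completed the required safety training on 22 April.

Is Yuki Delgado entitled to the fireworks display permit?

(a) ≥100 ft from school — not satisfied.
(i) prior license ≥ 11 yr — satisfied.
(ii) ≤ 22 units — met.
(iii) safety training — satisfied.
(iv) commercially zoned — holds.
So (b) is satisfied (T AND T AND T AND T).
(c) food handler cert. — fails.
(1): F OR T OR F → true.
(2) closes by 8 p.m. — holds.
So Overall is satisfied (T AND T).
Exception (no complaint in 12 mo.) — not satisfied.
Result: main true OR exception false → true.

Yes — granted.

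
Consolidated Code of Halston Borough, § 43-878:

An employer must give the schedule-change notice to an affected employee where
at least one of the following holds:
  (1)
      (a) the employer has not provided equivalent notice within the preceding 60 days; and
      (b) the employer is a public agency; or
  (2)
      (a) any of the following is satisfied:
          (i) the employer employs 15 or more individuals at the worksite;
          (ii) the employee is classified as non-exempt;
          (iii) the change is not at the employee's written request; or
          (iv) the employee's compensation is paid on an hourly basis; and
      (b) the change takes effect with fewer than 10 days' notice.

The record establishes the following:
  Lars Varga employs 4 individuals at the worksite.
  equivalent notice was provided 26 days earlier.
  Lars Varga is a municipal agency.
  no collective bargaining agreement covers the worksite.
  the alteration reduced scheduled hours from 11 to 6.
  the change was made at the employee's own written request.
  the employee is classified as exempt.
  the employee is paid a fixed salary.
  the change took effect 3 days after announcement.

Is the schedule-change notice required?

No — not required.

(a) no recent notice — fails.
(b) public agency — holds.
So (1) is not satisfied (F AND T).
(i) ≥ 15 at site — not satisfied.
(ii) non-exempt — fails.
(iii) not employee-requested — not met.
(iv) hourly-paid — not met.
So (a) is not satisfied (F OR F OR F OR F).
(b) < 10 days' notice — met.
So (2) is not satisfied (F AND T).
So Overall is not satisfied (F OR F).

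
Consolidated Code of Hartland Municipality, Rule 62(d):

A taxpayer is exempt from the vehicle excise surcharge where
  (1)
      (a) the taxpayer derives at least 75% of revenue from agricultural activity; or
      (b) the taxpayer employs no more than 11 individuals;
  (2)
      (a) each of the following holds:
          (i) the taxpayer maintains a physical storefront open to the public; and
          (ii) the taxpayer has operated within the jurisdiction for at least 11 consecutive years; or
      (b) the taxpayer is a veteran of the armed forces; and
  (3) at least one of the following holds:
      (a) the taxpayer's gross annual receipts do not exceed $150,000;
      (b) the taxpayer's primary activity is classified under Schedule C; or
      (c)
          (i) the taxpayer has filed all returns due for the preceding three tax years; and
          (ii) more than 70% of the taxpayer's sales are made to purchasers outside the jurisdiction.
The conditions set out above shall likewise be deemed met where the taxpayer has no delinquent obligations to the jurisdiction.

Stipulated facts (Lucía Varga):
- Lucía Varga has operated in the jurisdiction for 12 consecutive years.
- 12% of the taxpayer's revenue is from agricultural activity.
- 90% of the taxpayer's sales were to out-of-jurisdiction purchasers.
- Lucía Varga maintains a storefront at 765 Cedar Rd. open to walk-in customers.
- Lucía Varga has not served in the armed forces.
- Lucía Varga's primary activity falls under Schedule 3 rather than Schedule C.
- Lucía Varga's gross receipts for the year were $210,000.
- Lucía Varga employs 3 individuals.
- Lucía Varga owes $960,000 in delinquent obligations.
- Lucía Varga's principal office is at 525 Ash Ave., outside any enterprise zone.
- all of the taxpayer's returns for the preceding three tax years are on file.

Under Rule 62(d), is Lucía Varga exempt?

(a) ≥75% agricultural — not satisfied.
(b) ≤ 11 employees — met.
(1) = F OR T = true.
(i) has storefront — holds.
(ii) ≥ 11 yrs in jurisdiction — satisfied.
(a): T AND T → true.
(b) veteran — not met.
So (2) is satisfied (T OR F).
(a) receipts ≤ $150,000 — not satisfied.
(b) Schedule C activity — not satisfied.
(i) returns current — satisfied.
(ii) >70% out-of-jur. sales — met.
(c): T AND T → true.
(3): F OR F OR T → true.
Overall: T AND T AND T → true.
Exception (no delinquency) — not satisfied.
Result: main true OR exception false → true.

Yes — exempt.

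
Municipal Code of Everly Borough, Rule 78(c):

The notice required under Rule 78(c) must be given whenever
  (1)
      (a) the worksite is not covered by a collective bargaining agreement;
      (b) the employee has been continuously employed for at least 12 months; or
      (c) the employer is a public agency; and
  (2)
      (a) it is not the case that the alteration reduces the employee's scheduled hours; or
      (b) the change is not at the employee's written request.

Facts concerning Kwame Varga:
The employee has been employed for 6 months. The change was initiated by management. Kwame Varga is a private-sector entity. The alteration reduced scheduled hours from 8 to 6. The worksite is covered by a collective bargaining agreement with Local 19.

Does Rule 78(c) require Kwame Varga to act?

(a) no CBA — fails.
(b) tenure ≥ 12 mo. — not met.
(c) public agency — not satisfied.
(1): F OR F OR F → false.
(a) not (hours reduced) — fails.
(b) not employee-requested — holds.
(2): F OR T → true.
So Overall is not satisfied (F AND T).

No — not required.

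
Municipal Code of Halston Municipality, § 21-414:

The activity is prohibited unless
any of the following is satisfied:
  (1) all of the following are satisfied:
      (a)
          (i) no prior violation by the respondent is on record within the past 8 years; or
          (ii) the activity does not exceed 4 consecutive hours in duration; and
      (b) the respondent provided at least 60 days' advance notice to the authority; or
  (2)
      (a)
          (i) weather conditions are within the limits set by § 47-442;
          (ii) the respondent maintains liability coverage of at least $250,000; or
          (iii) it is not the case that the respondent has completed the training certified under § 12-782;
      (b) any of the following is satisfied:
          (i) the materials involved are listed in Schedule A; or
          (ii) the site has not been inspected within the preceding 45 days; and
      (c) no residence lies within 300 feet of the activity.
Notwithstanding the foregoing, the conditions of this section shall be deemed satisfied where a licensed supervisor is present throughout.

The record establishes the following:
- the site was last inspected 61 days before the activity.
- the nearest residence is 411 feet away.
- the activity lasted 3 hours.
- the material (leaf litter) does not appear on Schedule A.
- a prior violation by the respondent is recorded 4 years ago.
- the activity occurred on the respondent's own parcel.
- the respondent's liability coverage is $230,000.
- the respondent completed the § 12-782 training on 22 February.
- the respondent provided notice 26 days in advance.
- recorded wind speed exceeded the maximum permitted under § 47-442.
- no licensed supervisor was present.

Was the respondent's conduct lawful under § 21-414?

(i) no prior violation — fails.
(ii) ≤ 4 hrs duration — satisfied.
(a): F OR T → true.
(b) ≥60 days' notice — not met.
(1): T AND F → false.
(i) weather ok — not satisfied.
(ii) coverage ≥ $250,000 — not satisfied.
(iii) not (training certified) — fails.
(a) = F OR F OR F = false.
(i) Schedule A material — not met.
(ii) not (site inspected) — satisfied.
(b) = F OR T = true.
(c) no residence in 300 ft — satisfied.
(2): F AND T AND T → false.
Overall = F OR F = false.
Exception (supervisor present) — not satisfied.
Result: main false OR exception false → false.

No — unlawful.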